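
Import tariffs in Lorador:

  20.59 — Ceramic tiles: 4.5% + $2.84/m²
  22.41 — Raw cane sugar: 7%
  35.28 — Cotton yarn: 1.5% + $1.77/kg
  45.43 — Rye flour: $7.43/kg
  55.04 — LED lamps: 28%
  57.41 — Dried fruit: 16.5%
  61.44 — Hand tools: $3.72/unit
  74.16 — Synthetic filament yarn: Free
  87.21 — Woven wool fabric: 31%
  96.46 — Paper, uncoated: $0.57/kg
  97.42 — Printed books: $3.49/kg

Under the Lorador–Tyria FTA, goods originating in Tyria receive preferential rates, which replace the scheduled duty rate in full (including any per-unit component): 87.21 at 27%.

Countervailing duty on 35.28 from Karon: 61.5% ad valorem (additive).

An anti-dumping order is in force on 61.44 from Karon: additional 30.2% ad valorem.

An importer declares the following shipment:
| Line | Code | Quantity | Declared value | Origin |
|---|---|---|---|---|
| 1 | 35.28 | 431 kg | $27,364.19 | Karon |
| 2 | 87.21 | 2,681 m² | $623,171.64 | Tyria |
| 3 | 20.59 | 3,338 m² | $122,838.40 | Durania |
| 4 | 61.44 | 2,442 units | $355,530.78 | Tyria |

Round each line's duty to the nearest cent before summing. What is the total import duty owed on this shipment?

Line 1 (35.28, Karon, 431 kg, $27,364.19):
Base rate for 35.28 is 1.5% + $1.77/kg.
Additional duty on 35.28 from Karon: +61.5%. Applied ad valorem rate: 1.5% + 61.5% = 63%.
Duty = $27,364.19 × 63% + 431 × $1.77 = $18,002.31.
Line 2 (87.21, Tyria, 2,681 m², $623,171.64):
Base rate for 87.21 is 31%.
Origin Tyria qualifies under the Lorador–Tyria agreement and 87.21 is covered: preferential rate 27% applies instead.
Duty = $623,171.64 × 27% = $168,256.34.
Line 3 (20.59, Durania, 3,338 m², $122,838.40):
Base rate for 20.59 is 4.5% + $2.84/m².
Duty = $122,838.40 × 4.5% + 3,338 × $2.84 = $15,007.65.
Line 4 (61.44, Tyria, 2,442 units, $355,530.78):
Base rate for 61.44 is $3.72/unit.
Origin Tyria is the FTA partner but 61.44 is not on the preference list; base rate stands.
The additional-duty order on 61.44 targets Karon, not Tyria; it does not apply.
Duty = 2,442 × $3.72 = $9,084.24.
Total = $18,002.31 + $168,256.34 + $15,007.65 + $9,084.24 = $210,350.54.

$210,350.54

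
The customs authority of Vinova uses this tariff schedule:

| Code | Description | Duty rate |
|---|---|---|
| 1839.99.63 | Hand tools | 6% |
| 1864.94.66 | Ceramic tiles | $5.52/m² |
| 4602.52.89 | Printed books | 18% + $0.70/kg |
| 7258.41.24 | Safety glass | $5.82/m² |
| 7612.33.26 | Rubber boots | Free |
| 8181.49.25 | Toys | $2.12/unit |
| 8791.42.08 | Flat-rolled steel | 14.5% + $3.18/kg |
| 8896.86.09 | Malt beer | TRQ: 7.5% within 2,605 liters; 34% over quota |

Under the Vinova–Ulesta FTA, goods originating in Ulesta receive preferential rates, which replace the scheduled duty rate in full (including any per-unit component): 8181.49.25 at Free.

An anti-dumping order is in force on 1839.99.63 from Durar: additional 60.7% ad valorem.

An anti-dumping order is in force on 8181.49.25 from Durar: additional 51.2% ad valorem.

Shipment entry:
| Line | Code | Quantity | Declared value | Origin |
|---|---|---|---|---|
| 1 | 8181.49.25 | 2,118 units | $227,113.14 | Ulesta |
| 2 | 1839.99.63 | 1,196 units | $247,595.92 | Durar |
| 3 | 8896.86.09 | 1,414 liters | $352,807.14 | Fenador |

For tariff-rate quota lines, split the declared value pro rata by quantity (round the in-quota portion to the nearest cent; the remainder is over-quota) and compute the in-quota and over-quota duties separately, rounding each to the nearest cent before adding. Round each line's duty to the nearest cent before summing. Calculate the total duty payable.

Line 1 (8181.49.25, Ulesta, 2,118 units, $227,113.14):
Base rate for 8181.49.25 is $2.12/unit.
Origin Ulesta qualifies under the Vinova–Ulesta agreement and 8181.49.25 is covered: preferential rate Free applies instead.
The additional-duty order on 8181.49.25 targets Durar, not Ulesta; it does not apply.
Duty = $227,113.14 × 0% = $0.00.
Line 2 (1839.99.63, Durar, 1,196 units, $247,595.92):
Base rate for 1839.99.63 is 6%.
Additional duty on 1839.99.63 from Durar: +60.7%. Applied ad valorem rate: 6% + 60.7% = 66.7%.
Duty = $247,595.92 × 66.7% = $165,146.48.
Line 3 (8896.86.09, Fenador, 1,414 liters, $352,807.14):
Code 8896.86.09 is under a tariff-rate quota (threshold 2,605 liters). Quantity 1,414 liters is within the quota, so the in-quota rate 7.5% applies to the full value.
Duty = $352,807.14 × 7.5% = $26,460.54.
Total = $0.00 + $165,146.48 + $26,460.54 = $191,607.02.

$191,607.02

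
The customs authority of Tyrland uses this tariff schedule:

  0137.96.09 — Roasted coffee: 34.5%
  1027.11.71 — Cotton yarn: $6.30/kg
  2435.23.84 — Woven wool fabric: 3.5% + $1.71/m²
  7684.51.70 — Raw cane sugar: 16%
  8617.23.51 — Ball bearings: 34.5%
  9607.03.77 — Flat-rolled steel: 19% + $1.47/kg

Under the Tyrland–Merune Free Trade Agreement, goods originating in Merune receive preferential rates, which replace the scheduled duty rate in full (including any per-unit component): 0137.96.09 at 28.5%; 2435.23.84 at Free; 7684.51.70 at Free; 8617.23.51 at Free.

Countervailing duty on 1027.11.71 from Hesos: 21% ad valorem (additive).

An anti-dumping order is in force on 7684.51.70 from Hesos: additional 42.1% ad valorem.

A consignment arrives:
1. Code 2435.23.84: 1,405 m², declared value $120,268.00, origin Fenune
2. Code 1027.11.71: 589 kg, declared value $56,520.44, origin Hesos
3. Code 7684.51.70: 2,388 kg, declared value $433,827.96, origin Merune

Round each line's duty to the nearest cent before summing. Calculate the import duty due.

$22,191.92

Line 1 (2435.23.84, Fenune, 1,405 m², $120,268.00):
Base rate for 2435.23.84 is 3.5% + $1.71/m².
2435.23.84 has an FTA preferential rate, but origin Fenune is not Merune; base rate stands.
Duty = $120,268.00 × 3.5% + 1,405 × $1.71 = $6,611.93.
Line 2 (1027.11.71, Hesos, 589 kg, $56,520.44):
Base rate for 1027.11.71 is $6.30/kg.
Additional duty on 1027.11.71 from Hesos: +21% ad valorem. Applied ad valorem rate = 21%.
Duty = $56,520.44 × 21% + 589 × $6.30 = $15,579.99.
Line 3 (7684.51.70, Merune, 2,388 kg, $433,827.96):
Base rate for 7684.51.70 is 16%.
Origin Merune qualifies under the Tyrland–Merune agreement and 7684.51.70 is covered: preferential rate Free applies instead.
The additional-duty order on 7684.51.70 targets Hesos, not Merune; it does not apply.
Duty = $433,827.96 × 0% = $0.00.
Total = $6,611.93 + $15,579.99 + $0.00 = $22,191.92.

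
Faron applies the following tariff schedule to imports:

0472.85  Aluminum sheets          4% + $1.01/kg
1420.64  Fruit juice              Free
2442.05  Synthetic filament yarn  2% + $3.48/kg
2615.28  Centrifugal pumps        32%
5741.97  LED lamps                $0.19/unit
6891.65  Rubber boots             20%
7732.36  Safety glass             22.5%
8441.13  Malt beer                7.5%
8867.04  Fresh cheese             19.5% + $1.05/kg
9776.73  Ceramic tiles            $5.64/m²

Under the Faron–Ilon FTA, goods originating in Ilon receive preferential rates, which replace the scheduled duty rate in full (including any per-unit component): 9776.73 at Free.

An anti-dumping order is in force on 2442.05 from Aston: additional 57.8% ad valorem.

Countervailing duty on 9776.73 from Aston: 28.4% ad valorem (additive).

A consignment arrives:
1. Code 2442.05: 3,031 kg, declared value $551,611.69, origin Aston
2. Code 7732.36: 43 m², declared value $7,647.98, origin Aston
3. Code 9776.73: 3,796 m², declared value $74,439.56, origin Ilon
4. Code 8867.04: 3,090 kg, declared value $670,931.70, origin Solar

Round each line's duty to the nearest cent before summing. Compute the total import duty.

Line 1 (2442.05, Aston, 3,031 kg, $551,611.69):
Base rate for 2442.05 is 2% + $3.48/kg.
Additional duty on 2442.05 from Aston: +57.8%. Applied ad valorem rate: 2% + 57.8% = 59.8%.
Duty = $551,611.69 × 59.8% + 3,031 × $3.48 = $340,411.67.
Line 2 (7732.36, Aston, 43 m², $7,647.98):
Base rate for 7732.36 is 22.5%.
Duty = $7,647.98 × 22.5% = $1,720.80.
Line 3 (9776.73, Ilon, 3,796 m², $74,439.56):
Base rate for 9776.73 is $5.64/m².
Origin Ilon qualifies under the Faron–Ilon agreement and 9776.73 is covered: preferential rate Free applies instead.
The additional-duty order on 9776.73 targets Aston, not Ilon; it does not apply.
Duty = $74,439.56 × 0% = $0.00.
Line 4 (8867.04, Solar, 3,090 kg, $670,931.70):
Base rate for 8867.04 is 19.5% + $1.05/kg.
Duty = $670,931.70 × 19.5% + 3,090 × $1.05 = $134,076.18.
Total = $340,411.67 + $1,720.80 + $0.00 + $134,076.18 = $476,208.65.

$476,208.65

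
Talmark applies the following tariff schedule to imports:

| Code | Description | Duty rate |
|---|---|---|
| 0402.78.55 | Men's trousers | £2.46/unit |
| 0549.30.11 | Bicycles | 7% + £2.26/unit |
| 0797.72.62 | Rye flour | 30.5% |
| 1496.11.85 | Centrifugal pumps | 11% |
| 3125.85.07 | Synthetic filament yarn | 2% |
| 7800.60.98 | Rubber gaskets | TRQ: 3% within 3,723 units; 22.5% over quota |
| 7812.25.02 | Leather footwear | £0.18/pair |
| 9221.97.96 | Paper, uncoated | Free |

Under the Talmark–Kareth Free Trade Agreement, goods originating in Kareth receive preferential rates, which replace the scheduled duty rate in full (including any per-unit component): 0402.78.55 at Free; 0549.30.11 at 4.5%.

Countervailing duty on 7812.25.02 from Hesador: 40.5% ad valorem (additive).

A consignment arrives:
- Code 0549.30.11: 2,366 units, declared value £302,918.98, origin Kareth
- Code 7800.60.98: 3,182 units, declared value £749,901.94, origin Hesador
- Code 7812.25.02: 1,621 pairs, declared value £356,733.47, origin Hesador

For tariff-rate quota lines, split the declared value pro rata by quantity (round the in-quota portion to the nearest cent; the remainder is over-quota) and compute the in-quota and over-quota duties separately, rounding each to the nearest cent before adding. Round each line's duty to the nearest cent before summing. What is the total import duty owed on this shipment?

£180,897.25

Line 1 (0549.30.11, Kareth, 2,366 units, £302,918.98):
Base rate for 0549.30.11 is 7% + £2.26/unit.
Origin Kareth qualifies under the Talmark–Kareth agreement and 0549.30.11 is covered: preferential rate 4.5% applies instead.
Duty = £302,918.98 × 4.5% = £13,631.35.
Line 2 (7800.60.98, Hesador, 3,182 units, £749,901.94):
Code 7800.60.98 is under a tariff-rate quota (threshold 3,723 units). Quantity 3,182 units is within the quota, so the in-quota rate 3% applies to the full value.
Duty = £749,901.94 × 3% = £22,497.06.
Line 3 (7812.25.02, Hesador, 1,621 pairs, £356,733.47):
Base rate for 7812.25.02 is £0.18/pair.
Additional duty on 7812.25.02 from Hesador: +40.5% ad valorem. Applied ad valorem rate = 40.5%.
Duty = £356,733.47 × 40.5% + 1,621 × £0.18 = £144,768.84.
Total = £13,631.35 + £22,497.06 + £144,768.84 = £180,897.25.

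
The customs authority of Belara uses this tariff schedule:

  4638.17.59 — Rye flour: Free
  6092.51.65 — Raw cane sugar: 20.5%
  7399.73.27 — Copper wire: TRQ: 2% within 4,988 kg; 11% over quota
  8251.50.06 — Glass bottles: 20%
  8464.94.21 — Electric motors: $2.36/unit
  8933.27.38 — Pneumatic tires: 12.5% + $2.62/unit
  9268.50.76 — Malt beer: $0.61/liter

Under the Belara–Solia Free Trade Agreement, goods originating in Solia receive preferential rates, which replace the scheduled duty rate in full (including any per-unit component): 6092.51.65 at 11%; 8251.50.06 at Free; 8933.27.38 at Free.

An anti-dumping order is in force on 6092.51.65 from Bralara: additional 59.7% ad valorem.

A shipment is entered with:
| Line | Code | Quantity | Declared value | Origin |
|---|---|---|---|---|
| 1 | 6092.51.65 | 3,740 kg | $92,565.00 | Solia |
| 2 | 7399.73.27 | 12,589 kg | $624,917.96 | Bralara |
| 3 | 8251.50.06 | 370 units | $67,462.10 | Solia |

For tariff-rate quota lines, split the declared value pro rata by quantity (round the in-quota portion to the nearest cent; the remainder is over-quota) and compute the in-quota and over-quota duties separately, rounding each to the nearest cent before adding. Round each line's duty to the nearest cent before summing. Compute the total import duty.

Line 1 (6092.51.65, Solia, 3,740 kg, $92,565.00):
Base rate for 6092.51.65 is 20.5%.
Origin Solia qualifies under the Belara–Solia agreement and 6092.51.65 is covered: preferential rate 11% applies instead.
The additional-duty order on 6092.51.65 targets Bralara, not Solia; it does not apply.
Duty = $92,565.00 × 11% = $10,182.15.
Line 2 (7399.73.27, Bralara, 12,589 kg, $624,917.96):
Code 7399.73.27 is under a tariff-rate quota (threshold 4,988 kg). In-quota: 4,988 kg at 2%; over-quota: 7,601 kg at 11%.
Pro-rata value split: in-quota = $624,917.96 × 4,988/12,589 = $247,604.32; over-quota = $624,917.96 − $247,604.32 = $377,313.64.
In-quota duty = $247,604.32 × 2% = $4,952.09. Over-quota duty = $377,313.64 × 11% = $41,504.50.
Line duty = $4,952.09 + $41,504.50 = $46,456.59.
Line 3 (8251.50.06, Solia, 370 units, $67,462.10):
Base rate for 8251.50.06 is 20%.
Origin Solia qualifies under the Belara–Solia agreement and 8251.50.06 is covered: preferential rate Free applies instead.
Duty = $67,462.10 × 0% = $0.00.
Total = $10,182.15 + $46,456.59 + $0.00 = $56,638.74.

$56,638.74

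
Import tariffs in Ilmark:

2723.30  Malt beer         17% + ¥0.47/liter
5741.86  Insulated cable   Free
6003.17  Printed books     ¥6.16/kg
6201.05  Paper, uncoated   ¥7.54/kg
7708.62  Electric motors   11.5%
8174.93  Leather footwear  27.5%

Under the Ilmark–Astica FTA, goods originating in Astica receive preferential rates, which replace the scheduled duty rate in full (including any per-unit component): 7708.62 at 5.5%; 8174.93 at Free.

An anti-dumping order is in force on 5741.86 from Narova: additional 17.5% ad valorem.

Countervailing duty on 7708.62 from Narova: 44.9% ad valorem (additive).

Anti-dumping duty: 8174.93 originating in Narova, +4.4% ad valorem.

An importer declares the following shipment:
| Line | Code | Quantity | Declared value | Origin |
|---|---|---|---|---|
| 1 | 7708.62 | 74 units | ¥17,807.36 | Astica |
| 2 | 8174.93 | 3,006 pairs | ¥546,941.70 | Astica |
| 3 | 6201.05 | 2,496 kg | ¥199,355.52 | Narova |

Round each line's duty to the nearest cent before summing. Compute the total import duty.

Line 1 (7708.62, Astica, 74 units, ¥17,807.36):
Base rate for 7708.62 is 11.5%.
Origin Astica qualifies under the Ilmark–Astica agreement and 7708.62 is covered: preferential rate 5.5% applies instead.
The additional-duty order on 7708.62 targets Narova, not Astica; it does not apply.
Duty = ¥17,807.36 × 5.5% = ¥979.40.
Line 2 (8174.93, Astica, 3,006 pairs, ¥546,941.70):
Base rate for 8174.93 is 27.5%.
Origin Astica qualifies under the Ilmark–Astica agreement and 8174.93 is covered: preferential rate Free applies instead.
The additional-duty order on 8174.93 targets Narova, not Astica; it does not apply.
Duty = ¥546,941.70 × 0% = ¥0.00.
Line 3 (6201.05, Narova, 2,496 kg, ¥199,355.52):
Base rate for 6201.05 is ¥7.54/kg.
Duty = 2,496 × ¥7.54 = ¥18,819.84.
Total = ¥979.40 + ¥0.00 + ¥18,819.84 = ¥19,799.24.

¥19,799.24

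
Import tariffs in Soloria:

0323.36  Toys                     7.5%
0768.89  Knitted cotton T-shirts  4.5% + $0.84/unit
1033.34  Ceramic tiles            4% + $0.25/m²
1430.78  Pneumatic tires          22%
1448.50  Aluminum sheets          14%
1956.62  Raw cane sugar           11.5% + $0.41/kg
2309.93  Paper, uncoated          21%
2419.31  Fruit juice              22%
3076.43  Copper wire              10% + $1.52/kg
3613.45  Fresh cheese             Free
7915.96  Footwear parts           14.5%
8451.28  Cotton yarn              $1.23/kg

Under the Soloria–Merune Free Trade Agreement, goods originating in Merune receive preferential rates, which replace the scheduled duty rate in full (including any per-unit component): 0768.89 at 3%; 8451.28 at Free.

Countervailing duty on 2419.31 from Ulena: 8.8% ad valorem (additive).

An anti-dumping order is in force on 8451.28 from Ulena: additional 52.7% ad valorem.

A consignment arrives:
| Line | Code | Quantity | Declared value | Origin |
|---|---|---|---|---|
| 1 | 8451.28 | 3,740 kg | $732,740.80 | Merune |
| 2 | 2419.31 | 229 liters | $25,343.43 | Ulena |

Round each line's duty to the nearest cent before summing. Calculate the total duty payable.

$7,805.78

Line 1 (8451.28, Merune, 3,740 kg, $732,740.80):
Base rate for 8451.28 is $1.23/kg.
Origin Merune qualifies under the Soloria–Merune agreement and 8451.28 is covered: preferential rate Free applies instead.
The additional-duty order on 8451.28 targets Ulena, not Merune; it does not apply.
Duty = $732,740.80 × 0% = $0.00.
Line 2 (2419.31, Ulena, 229 liters, $25,343.43):
Base rate for 2419.31 is 22%.
Additional duty on 2419.31 from Ulena: +8.8%. Applied ad valorem rate: 22% + 8.8% = 30.8%.
Duty = $25,343.43 × 30.8% = $7,805.78.
Total = $0.00 + $7,805.78 = $7,805.78.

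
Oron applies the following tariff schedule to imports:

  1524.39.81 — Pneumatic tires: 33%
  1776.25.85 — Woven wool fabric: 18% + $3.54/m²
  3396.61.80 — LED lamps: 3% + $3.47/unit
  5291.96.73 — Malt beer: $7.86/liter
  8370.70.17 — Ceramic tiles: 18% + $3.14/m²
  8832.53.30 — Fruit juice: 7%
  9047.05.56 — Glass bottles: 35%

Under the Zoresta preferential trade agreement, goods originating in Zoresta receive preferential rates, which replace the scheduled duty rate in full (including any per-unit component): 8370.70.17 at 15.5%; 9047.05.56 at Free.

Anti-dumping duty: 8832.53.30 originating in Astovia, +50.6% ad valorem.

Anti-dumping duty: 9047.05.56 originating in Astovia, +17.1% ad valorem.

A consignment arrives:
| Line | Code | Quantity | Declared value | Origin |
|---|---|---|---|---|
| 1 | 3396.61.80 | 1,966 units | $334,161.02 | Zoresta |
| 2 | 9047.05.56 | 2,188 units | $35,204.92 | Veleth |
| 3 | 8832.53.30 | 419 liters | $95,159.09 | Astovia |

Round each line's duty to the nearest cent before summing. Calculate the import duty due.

Line 1 (3396.61.80, Zoresta, 1,966 units, $334,161.02):
Base rate for 3396.61.80 is 3% + $3.47/unit.
Origin Zoresta is the FTA partner but 3396.61.80 is not on the preference list; base rate stands.
Duty = $334,161.02 × 3% + 1,966 × $3.47 = $16,846.85.
Line 2 (9047.05.56, Veleth, 2,188 units, $35,204.92):
Base rate for 9047.05.56 is 35%.
9047.05.56 has an FTA preferential rate, but origin Veleth is not Zoresta; base rate stands.
The additional-duty order on 9047.05.56 targets Astovia, not Veleth; it does not apply.
Duty = $35,204.92 × 35% = $12,321.72.
Line 3 (8832.53.30, Astovia, 419 liters, $95,159.09):
Base rate for 8832.53.30 is 7%.
Additional duty on 8832.53.30 from Astovia: +50.6%. Applied ad valorem rate: 7% + 50.6% = 57.6%.
Duty = $95,159.09 × 57.6% = $54,811.64.
Total = $16,846.85 + $12,321.72 + $54,811.64 = $83,980.21.

$83,980.21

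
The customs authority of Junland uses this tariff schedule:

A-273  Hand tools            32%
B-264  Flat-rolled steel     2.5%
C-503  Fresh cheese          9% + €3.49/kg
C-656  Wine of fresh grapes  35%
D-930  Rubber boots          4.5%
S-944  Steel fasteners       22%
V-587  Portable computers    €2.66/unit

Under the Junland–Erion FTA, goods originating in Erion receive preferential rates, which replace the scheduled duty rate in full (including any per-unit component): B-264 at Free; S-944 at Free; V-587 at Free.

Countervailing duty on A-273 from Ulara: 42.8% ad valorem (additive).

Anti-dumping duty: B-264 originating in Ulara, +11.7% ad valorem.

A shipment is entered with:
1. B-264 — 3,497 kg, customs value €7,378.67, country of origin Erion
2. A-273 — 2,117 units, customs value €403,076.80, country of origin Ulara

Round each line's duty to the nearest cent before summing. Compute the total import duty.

Line 1 (B-264, Erion, 3,497 kg, €7,378.67):
Base rate for B-264 is 2.5%.
Origin Erion qualifies under the Junland–Erion agreement and B-264 is covered: preferential rate Free applies instead.
The additional-duty order on B-264 targets Ulara, not Erion; it does not apply.
Duty = €7,378.67 × 0% = €0.00.
Line 2 (A-273, Ulara, 2,117 units, €403,076.80):
Base rate for A-273 is 32%.
Additional duty on A-273 from Ulara: +42.8%. Applied ad valorem rate: 32% + 42.8% = 74.8%.
Duty = €403,076.80 × 74.8% = €301,501.45.
Total = €0.00 + €301,501.45 = €301,501.45.

€301,501.45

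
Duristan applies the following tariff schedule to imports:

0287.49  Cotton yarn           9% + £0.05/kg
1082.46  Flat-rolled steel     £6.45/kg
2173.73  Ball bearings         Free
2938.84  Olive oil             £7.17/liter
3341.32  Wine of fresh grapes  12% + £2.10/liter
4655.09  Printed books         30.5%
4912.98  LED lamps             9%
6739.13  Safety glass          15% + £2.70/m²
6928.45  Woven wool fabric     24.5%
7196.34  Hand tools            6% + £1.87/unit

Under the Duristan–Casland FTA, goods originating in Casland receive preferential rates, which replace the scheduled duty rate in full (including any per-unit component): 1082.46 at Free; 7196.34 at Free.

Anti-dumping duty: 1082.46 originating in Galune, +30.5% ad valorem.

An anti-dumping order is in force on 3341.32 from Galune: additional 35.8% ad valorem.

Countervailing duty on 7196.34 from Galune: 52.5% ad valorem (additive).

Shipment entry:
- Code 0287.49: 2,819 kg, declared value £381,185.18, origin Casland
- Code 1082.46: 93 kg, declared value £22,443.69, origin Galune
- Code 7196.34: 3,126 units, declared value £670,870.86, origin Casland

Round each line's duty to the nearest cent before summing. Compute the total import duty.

Line 1 (0287.49, Casland, 2,819 kg, £381,185.18):
Base rate for 0287.49 is 9% + £0.05/kg.
Origin Casland is the FTA partner but 0287.49 is not on the preference list; base rate stands.
Duty = £381,185.18 × 9% + 2,819 × £0.05 = £34,447.62.
Line 2 (1082.46, Galune, 93 kg, £22,443.69):
Base rate for 1082.46 is £6.45/kg.
1082.46 has an FTA preferential rate, but origin Galune is not Casland; base rate stands.
Additional duty on 1082.46 from Galune: +30.5% ad valorem. Applied ad valorem rate = 30.5%.
Duty = £22,443.69 × 30.5% + 93 × £6.45 = £7,445.18.
Line 3 (7196.34, Casland, 3,126 units, £670,870.86):
Base rate for 7196.34 is 6% + £1.87/unit.
Origin Casland qualifies under the Duristan–Casland agreement and 7196.34 is covered: preferential rate Free applies instead.
The additional-duty order on 7196.34 targets Galune, not Casland; it does not apply.
Duty = £670,870.86 × 0% = £0.00.
Total = £34,447.62 + £7,445.18 + £0.00 = £41,892.80.

£41,892.80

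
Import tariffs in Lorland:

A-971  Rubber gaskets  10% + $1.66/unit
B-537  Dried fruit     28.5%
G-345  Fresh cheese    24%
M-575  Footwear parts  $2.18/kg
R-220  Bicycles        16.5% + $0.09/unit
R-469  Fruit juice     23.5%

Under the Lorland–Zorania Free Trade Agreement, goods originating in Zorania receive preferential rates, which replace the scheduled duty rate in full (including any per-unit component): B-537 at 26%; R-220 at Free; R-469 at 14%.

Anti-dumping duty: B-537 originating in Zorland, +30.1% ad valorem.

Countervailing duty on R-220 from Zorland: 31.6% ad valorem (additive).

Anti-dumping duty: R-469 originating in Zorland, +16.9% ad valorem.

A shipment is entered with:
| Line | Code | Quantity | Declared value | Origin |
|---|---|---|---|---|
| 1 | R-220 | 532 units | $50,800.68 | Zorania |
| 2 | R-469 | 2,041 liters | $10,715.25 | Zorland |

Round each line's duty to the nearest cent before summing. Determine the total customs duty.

Line 1 (R-220, Zorania, 532 units, $50,800.68):
Base rate for R-220 is 16.5% + $0.09/unit.
Origin Zorania qualifies under the Lorland–Zorania agreement and R-220 is covered: preferential rate Free applies instead.
The additional-duty order on R-220 targets Zorland, not Zorania; it does not apply.
Duty = $50,800.68 × 0% = $0.00.
Line 2 (R-469, Zorland, 2,041 liters, $10,715.25):
Base rate for R-469 is 23.5%.
R-469 has an FTA preferential rate, but origin Zorland is not Zorania; base rate stands.
Additional duty on R-469 from Zorland: +16.9%. Applied ad valorem rate: 23.5% + 16.9% = 40.4%.
Duty = $10,715.25 × 40.4% = $4,328.96.
Total = $0.00 + $4,328.96 = $4,328.96.

$4,328.96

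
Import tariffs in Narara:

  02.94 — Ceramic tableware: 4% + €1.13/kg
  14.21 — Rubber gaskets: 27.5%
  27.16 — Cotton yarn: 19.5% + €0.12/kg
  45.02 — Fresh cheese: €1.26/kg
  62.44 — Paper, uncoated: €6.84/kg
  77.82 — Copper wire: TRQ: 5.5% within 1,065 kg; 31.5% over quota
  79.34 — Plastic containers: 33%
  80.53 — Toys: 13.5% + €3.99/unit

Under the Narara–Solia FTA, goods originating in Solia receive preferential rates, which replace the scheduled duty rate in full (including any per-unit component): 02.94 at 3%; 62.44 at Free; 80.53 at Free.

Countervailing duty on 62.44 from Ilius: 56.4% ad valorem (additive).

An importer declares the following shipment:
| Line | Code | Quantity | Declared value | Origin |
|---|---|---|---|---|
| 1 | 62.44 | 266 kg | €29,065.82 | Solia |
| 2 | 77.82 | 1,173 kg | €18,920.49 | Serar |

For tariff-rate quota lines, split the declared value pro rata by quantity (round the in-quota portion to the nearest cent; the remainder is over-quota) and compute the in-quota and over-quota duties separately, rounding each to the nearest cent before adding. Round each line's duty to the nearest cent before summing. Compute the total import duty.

Line 1 (62.44, Solia, 266 kg, €29,065.82):
Base rate for 62.44 is €6.84/kg.
Origin Solia qualifies under the Narara–Solia agreement and 62.44 is covered: preferential rate Free applies instead.
The additional-duty order on 62.44 targets Ilius, not Solia; it does not apply.
Duty = €29,065.82 × 0% = €0.00.
Line 2 (77.82, Serar, 1,173 kg, €18,920.49):
Code 77.82 is under a tariff-rate quota (threshold 1,065 kg). In-quota: 1,065 kg at 5.5%; over-quota: 108 kg at 31.5%.
Pro-rata value split: in-quota = €18,920.49 × 1,065/1,173 = €17,178.45; over-quota = €18,920.49 − €17,178.45 = €1,742.04.
In-quota duty = €17,178.45 × 5.5% = €944.81. Over-quota duty = €1,742.04 × 31.5% = €548.74.
Line duty = €944.81 + €548.74 = €1,493.55.
Total = €0.00 + €1,493.55 = €1,493.55.

€1,493.55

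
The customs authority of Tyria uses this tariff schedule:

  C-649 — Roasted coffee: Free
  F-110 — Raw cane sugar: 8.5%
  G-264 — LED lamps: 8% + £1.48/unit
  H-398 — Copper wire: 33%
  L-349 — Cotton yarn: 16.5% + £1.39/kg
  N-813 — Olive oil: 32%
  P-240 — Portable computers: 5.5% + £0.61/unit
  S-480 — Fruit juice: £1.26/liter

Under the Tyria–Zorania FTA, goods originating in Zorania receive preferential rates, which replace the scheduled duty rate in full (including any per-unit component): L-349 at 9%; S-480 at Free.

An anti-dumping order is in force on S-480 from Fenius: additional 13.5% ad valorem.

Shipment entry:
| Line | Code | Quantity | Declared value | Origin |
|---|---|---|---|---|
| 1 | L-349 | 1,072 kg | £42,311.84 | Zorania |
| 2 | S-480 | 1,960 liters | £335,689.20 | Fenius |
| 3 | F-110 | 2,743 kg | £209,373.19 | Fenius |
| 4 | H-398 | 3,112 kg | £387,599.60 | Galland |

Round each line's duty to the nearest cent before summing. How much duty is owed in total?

Line 1 (L-349, Zorania, 1,072 kg, £42,311.84):
Base rate for L-349 is 16.5% + £1.39/kg.
Origin Zorania qualifies under the Tyria–Zorania agreement and L-349 is covered: preferential rate 9% applies instead.
Duty = £42,311.84 × 9% = £3,808.07.
Line 2 (S-480, Fenius, 1,960 liters, £335,689.20):
Base rate for S-480 is £1.26/liter.
S-480 has an FTA preferential rate, but origin Fenius is not Zorania; base rate stands.
Additional duty on S-480 from Fenius: +13.5% ad valorem. Applied ad valorem rate = 13.5%.
Duty = £335,689.20 × 13.5% + 1,960 × £1.26 = £47,787.64.
Line 3 (F-110, Fenius, 2,743 kg, £209,373.19):
Base rate for F-110 is 8.5%.
Duty = £209,373.19 × 8.5% = £17,796.72.
Line 4 (H-398, Galland, 3,112 kg, £387,599.60):
Base rate for H-398 is 33%.
Duty = £387,599.60 × 33% = £127,907.87.
Total = £3,808.07 + £47,787.64 + £17,796.72 + £127,907.87 = £197,300.30.

£197,300.30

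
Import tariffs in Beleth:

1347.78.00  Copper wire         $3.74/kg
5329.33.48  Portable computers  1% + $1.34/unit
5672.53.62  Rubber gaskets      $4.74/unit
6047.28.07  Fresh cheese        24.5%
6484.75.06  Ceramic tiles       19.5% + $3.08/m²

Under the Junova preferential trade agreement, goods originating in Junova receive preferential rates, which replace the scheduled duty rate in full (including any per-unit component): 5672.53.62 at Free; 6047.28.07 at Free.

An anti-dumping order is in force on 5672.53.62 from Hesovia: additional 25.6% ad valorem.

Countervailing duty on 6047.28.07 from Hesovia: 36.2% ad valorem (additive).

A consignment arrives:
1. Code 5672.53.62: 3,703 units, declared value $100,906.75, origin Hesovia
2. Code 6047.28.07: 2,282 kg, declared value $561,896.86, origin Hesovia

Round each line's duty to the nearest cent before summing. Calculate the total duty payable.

Line 1 (5672.53.62, Hesovia, 3,703 units, $100,906.75):
Base rate for 5672.53.62 is $4.74/unit.
5672.53.62 has an FTA preferential rate, but origin Hesovia is not Junova; base rate stands.
Additional duty on 5672.53.62 from Hesovia: +25.6% ad valorem. Applied ad valorem rate = 25.6%.
Duty = $100,906.75 × 25.6% + 3,703 × $4.74 = $43,384.35.
Line 2 (6047.28.07, Hesovia, 2,282 kg, $561,896.86):
Base rate for 6047.28.07 is 24.5%.
6047.28.07 has an FTA preferential rate, but origin Hesovia is not Junova; base rate stands.
Additional duty on 6047.28.07 from Hesovia: +36.2%. Applied ad valorem rate: 24.5% + 36.2% = 60.7%.
Duty = $561,896.86 × 60.7% = $341,071.39.
Total = $43,384.35 + $341,071.39 = $384,455.74.

$384,455.74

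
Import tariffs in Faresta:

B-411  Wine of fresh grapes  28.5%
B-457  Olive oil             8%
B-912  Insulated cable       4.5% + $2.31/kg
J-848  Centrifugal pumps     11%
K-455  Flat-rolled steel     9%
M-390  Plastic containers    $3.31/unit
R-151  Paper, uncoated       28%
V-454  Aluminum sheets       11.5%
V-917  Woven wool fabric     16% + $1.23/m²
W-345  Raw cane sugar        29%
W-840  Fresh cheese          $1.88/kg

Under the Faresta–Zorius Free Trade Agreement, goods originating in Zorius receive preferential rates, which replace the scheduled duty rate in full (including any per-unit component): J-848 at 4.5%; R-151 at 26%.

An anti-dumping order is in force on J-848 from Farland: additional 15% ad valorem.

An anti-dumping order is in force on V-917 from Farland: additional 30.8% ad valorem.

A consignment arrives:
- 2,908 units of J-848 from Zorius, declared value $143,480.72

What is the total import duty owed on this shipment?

Line 1 (J-848, Zorius, 2,908 units, $143,480.72):
Base rate for J-848 is 11%.
Origin Zorius qualifies under the Faresta–Zorius agreement and J-848 is covered: preferential rate 4.5% applies instead.
The additional-duty order on J-848 targets Farland, not Zorius; it does not apply.
Duty = $143,480.72 × 4.5% = $6,456.63.

$6,456.63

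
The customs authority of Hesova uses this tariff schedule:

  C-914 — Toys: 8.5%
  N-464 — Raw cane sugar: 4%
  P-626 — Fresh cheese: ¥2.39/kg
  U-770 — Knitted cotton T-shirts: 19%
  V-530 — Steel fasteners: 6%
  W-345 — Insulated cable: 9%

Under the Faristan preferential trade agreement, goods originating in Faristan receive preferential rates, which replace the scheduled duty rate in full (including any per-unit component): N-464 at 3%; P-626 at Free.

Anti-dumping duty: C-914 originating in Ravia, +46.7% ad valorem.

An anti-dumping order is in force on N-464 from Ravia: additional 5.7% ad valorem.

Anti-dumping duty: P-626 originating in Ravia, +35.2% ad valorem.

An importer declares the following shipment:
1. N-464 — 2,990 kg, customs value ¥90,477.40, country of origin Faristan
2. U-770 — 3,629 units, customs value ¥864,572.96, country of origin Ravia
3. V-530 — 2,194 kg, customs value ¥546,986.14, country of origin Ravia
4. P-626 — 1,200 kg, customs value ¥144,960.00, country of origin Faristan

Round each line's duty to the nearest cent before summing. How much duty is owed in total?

¥199,802.35

Line 1 (N-464, Faristan, 2,990 kg, ¥90,477.40):
Base rate for N-464 is 4%.
Origin Faristan qualifies under the Hesova–Faristan agreement and N-464 is covered: preferential rate 3% applies instead.
The additional-duty order on N-464 targets Ravia, not Faristan; it does not apply.
Duty = ¥90,477.40 × 3% = ¥2,714.32.
Line 2 (U-770, Ravia, 3,629 units, ¥864,572.96):
Base rate for U-770 is 19%.
Duty = ¥864,572.96 × 19% = ¥164,268.86.
Line 3 (V-530, Ravia, 2,194 kg, ¥546,986.14):
Base rate for V-530 is 6%.
Duty = ¥546,986.14 × 6% = ¥32,819.17.
Line 4 (P-626, Faristan, 1,200 kg, ¥144,960.00):
Base rate for P-626 is ¥2.39/kg.
Origin Faristan qualifies under the Hesova–Faristan agreement and P-626 is covered: preferential rate Free applies instead.
The additional-duty order on P-626 targets Ravia, not Faristan; it does not apply.
Duty = ¥144,960.00 × 0% = ¥0.00.
Total = ¥2,714.32 + ¥164,268.86 + ¥32,819.17 + ¥0.00 = ¥199,802.35.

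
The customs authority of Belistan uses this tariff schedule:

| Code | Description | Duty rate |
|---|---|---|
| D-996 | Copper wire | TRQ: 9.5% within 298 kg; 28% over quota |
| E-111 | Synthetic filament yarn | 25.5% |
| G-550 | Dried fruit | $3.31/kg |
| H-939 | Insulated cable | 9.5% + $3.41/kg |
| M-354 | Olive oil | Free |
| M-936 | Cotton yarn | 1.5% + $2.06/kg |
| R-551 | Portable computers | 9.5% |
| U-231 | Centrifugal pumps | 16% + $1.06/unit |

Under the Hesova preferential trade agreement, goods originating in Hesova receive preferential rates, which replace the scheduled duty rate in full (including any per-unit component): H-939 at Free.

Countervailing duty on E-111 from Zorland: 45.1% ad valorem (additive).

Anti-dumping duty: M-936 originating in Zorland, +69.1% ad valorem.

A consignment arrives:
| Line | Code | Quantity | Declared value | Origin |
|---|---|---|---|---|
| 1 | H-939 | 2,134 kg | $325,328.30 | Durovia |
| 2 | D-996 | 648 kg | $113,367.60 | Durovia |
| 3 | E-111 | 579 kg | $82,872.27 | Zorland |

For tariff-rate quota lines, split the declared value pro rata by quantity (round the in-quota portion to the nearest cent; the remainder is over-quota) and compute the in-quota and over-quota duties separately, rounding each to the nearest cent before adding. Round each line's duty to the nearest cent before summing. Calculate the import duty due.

Line 1 (H-939, Durovia, 2,134 kg, $325,328.30):
Base rate for H-939 is 9.5% + $3.41/kg.
H-939 has an FTA preferential rate, but origin Durovia is not Hesova; base rate stands.
Duty = $325,328.30 × 9.5% + 2,134 × $3.41 = $38,183.13.
Line 2 (D-996, Durovia, 648 kg, $113,367.60):
Code D-996 is under a tariff-rate quota (threshold 298 kg). In-quota: 298 kg at 9.5%; over-quota: 350 kg at 28%.
Pro-rata value split: in-quota = $113,367.60 × 298/648 = $52,135.10; over-quota = $113,367.60 − $52,135.10 = $61,232.50.
In-quota duty = $52,135.10 × 9.5% = $4,952.83. Over-quota duty = $61,232.50 × 28% = $17,145.10.
Line duty = $4,952.83 + $17,145.10 = $22,097.93.
Line 3 (E-111, Zorland, 579 kg, $82,872.27):
Base rate for E-111 is 25.5%.
Additional duty on E-111 from Zorland: +45.1%. Applied ad valorem rate: 25.5% + 45.1% = 70.6%.
Duty = $82,872.27 × 70.6% = $58,507.82.
Total = $38,183.13 + $22,097.93 + $58,507.82 = $118,788.88.

$118,788.88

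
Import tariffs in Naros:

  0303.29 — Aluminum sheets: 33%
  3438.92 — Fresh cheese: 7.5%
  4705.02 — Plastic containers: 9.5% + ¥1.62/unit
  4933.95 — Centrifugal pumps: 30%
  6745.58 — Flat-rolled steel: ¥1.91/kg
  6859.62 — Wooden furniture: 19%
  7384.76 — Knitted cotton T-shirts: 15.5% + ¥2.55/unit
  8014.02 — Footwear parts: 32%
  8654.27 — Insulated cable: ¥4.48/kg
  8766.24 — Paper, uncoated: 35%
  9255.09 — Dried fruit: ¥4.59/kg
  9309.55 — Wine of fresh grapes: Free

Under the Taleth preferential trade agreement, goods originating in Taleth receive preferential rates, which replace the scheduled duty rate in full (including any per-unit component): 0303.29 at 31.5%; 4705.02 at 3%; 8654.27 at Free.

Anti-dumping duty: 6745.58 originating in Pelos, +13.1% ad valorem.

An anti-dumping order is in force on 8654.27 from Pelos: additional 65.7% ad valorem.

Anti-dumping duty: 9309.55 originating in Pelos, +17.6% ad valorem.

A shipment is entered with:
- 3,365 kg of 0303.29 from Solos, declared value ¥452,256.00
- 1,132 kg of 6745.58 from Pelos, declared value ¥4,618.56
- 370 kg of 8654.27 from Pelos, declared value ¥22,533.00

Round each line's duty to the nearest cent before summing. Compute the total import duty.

Line 1 (0303.29, Solos, 3,365 kg, ¥452,256.00):
Base rate for 0303.29 is 33%.
0303.29 has an FTA preferential rate, but origin Solos is not Taleth; base rate stands.
Duty = ¥452,256.00 × 33% = ¥149,244.48.
Line 2 (6745.58, Pelos, 1,132 kg, ¥4,618.56):
Base rate for 6745.58 is ¥1.91/kg.
Additional duty on 6745.58 from Pelos: +13.1% ad valorem. Applied ad valorem rate = 13.1%.
Duty = ¥4,618.56 × 13.1% + 1,132 × ¥1.91 = ¥2,767.15.
Line 3 (8654.27, Pelos, 370 kg, ¥22,533.00):
Base rate for 8654.27 is ¥4.48/kg.
8654.27 has an FTA preferential rate, but origin Pelos is not Taleth; base rate stands.
Additional duty on 8654.27 from Pelos: +65.7% ad valorem. Applied ad valorem rate = 65.7%.
Duty = ¥22,533.00 × 65.7% + 370 × ¥4.48 = ¥16,461.78.
Total = ¥149,244.48 + ¥2,767.15 + ¥16,461.78 = ¥168,473.41.

¥168,473.41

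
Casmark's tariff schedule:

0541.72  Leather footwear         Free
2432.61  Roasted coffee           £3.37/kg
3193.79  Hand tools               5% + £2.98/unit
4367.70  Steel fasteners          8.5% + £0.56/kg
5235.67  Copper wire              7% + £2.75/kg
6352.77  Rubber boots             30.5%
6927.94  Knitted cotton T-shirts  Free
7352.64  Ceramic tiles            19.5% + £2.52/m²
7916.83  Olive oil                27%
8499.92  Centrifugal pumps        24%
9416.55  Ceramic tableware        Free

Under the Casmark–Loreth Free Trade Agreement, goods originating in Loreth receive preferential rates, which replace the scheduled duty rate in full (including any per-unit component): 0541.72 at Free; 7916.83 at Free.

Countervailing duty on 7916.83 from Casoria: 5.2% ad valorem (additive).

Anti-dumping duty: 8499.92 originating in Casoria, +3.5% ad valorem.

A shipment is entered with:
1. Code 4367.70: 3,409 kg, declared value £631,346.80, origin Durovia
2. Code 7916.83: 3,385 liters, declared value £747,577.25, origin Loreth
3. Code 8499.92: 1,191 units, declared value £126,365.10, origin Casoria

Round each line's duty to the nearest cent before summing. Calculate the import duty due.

£90,323.92

Line 1 (4367.70, Durovia, 3,409 kg, £631,346.80):
Base rate for 4367.70 is 8.5% + £0.56/kg.
Duty = £631,346.80 × 8.5% + 3,409 × £0.56 = £55,573.52.
Line 2 (7916.83, Loreth, 3,385 liters, £747,577.25):
Base rate for 7916.83 is 27%.
Origin Loreth qualifies under the Casmark–Loreth agreement and 7916.83 is covered: preferential rate Free applies instead.
The additional-duty order on 7916.83 targets Casoria, not Loreth; it does not apply.
Duty = £747,577.25 × 0% = £0.00.
Line 3 (8499.92, Casoria, 1,191 units, £126,365.10):
Base rate for 8499.92 is 24%.
Additional duty on 8499.92 from Casoria: +3.5%. Applied ad valorem rate: 24% + 3.5% = 27.5%.
Duty = £126,365.10 × 27.5% = £34,750.40.
Total = £55,573.52 + £0.00 + £34,750.40 = £90,323.92.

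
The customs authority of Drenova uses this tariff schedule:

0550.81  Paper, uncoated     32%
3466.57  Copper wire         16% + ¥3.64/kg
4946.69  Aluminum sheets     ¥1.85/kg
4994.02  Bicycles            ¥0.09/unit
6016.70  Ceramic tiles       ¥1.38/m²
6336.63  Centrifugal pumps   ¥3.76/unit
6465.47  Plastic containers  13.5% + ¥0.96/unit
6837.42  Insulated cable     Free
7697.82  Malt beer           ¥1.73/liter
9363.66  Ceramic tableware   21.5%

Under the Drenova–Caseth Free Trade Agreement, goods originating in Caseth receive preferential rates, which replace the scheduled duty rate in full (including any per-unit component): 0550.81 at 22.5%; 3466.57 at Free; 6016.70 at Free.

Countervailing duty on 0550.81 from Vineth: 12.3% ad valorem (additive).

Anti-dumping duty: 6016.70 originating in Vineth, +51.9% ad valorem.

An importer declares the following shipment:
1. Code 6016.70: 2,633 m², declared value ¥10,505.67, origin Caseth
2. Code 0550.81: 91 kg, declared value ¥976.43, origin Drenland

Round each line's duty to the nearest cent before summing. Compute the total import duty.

Line 1 (6016.70, Caseth, 2,633 m², ¥10,505.67):
Base rate for 6016.70 is ¥1.38/m².
Origin Caseth qualifies under the Drenova–Caseth agreement and 6016.70 is covered: preferential rate Free applies instead.
The additional-duty order on 6016.70 targets Vineth, not Caseth; it does not apply.
Duty = ¥10,505.67 × 0% = ¥0.00.
Line 2 (0550.81, Drenland, 91 kg, ¥976.43):
Base rate for 0550.81 is 32%.
0550.81 has an FTA preferential rate, but origin Drenland is not Caseth; base rate stands.
The additional-duty order on 0550.81 targets Vineth, not Drenland; it does not apply.
Duty = ¥976.43 × 32% = ¥312.46.
Total = ¥0.00 + ¥312.46 = ¥312.46.

¥312.46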